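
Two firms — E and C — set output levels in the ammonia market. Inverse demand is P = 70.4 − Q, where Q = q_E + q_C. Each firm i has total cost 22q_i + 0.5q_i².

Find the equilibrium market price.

Firm E's profit: π = q_E(70.4 − (q_E + q_C)) − 22q_E − 0.5q_E².
∂π/∂q_E = 48.4 − 3q_E − q_C = 0, so q_E = 242/15 − (1/3)q_C.
The game is symmetric, so in equilibrium q_C = q_E: the reaction function gives (4/3)q_E = 242/15, hence q_E = 12.1.
Equilibrium price: P = 70.4 − 24.2 = 46.2.

46.2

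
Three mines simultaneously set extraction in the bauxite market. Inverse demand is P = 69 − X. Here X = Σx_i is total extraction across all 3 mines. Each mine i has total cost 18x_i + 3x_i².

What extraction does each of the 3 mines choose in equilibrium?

5.1

A representative mine's profit is π_i = x_i(69 − X) − 18x_i − 3x_i², with X = x_i + Σ_{j≠i} x_j.
First-order condition: 51 − 8x_i − Σ_{j≠i} x_j = 0.
With identical mines, set every x_j = x: then 51 − 8x − 2x = 0, i.e. x = 51/10 = 5.1.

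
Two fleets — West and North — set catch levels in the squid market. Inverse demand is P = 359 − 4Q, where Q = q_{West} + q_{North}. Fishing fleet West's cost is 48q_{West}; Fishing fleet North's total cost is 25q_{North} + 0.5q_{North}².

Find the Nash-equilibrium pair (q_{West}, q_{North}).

26.125, 25.5

Fishing fleet West's profit: π = q_{West}(359 − 4(q_{West} + q_{North})) − 48q_{West}.
∂π/∂q_{West} = 311 − 8q_{West} − 4q_{North} = 0, so q_{West} = 38.875 − 0.5q_{North}.
For North: ∂π/∂q_{North} = 334 − 9q_{North} − 4q_{West} = 0 ⇒ q_{North} = 334/9 − (4/9)q_{West}.
Plugging q_{North} into West's best response: q_{West} = 38.875 − 0.5(334/9 − (4/9)q_{West}) ⇒ (7/9)q_{West} = 1463/72, so q_{West} = 26.125.
Then q_{North} = 334/9 − (4/9)·26.125 = 25.5.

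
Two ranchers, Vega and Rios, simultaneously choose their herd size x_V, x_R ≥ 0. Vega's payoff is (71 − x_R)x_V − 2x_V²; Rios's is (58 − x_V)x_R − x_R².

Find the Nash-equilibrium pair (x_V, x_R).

12, 23

Expanding Vega's payoff: 71x_V − x_Rx_V − 2x_V².
∂π/∂x_V = 71 − x_R − 4x_V = 0, so x_V = 17.75 − 0.25x_R.
Likewise for Rios: x_R = 29 − 0.5x_V.
Solving the two reaction functions simultaneously: (1 − (−0.25)(−0.5))x_V = 17.75 − 0.25·29, so 0.875x_V = 10.5 and x_V = 12.
Then x_R = 29 − 0.5·12 = 23.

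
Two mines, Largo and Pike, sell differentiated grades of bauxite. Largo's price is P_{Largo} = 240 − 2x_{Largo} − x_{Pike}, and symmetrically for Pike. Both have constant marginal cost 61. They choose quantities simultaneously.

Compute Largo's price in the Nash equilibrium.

Mine Largo's profit: π = x_{Largo}(240 − 2x_{Largo} − x_{Pike}) − 61x_{Largo}.
∂π/∂x_{Largo} = 179 − 4x_{Largo} − x_{Pike} = 0 ⇒ x_{Largo} = 44.75 − 0.25x_{Pike}.
Setting x_{Largo} = x_{Pike} in the reaction function: x_{Largo} = 44.75 − 0.25x_{Largo}, so x_{Largo} = 44.75 / 1.25 = 35.8.
P_{Largo} = 240 − 2·35.8 − 35.8 = 132.6.

132.6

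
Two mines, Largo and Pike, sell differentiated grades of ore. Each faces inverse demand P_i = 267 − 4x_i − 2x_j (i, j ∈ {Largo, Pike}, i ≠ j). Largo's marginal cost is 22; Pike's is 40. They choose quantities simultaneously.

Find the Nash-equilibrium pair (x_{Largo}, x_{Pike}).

Mine Largo's profit: π = x_{Largo}(267 − 4x_{Largo} − 2x_{Pike}) − 22x_{Largo}.
∂π/∂x_{Largo} = 245 − 8x_{Largo} − 2x_{Pike} = 0 ⇒ x_{Largo} = 30.625 − 0.25x_{Pike}.
Similarly x_{Pike} = 28.375 − 0.25x_{Largo}.
Plugging x_{Pike} into Largo's best response: x_{Largo} = 30.625 − 0.25(28.375 − 0.25x_{Largo}) ⇒ 0.9375x_{Largo} = 753/32, so x_{Largo} = 25.1.
Then x_{Pike} = 28.375 − 0.25·25.1 = 22.1.

25.1, 22.1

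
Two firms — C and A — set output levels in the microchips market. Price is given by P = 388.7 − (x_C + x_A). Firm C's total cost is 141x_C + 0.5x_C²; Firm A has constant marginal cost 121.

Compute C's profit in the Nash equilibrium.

3110.8374

Firm C's profit: π = x_C(388.7 − (x_C + x_A)) − 141x_C − 0.5x_C².
∂π/∂x_C = 247.7 − 3x_C − x_A = 0, so x_C = 2477/30 − (1/3)x_A.
For A: ∂π/∂x_A = 267.7 − 2x_A − x_C = 0 ⇒ x_A = 133.85 − 0.5x_C.
Substituting the second reaction function into the first: x_C = 2477/30 − (1/3)(133.85 − 0.5x_C), which gives (5/6)x_C = 37.95 ⇒ x_C = 45.54.
Then x_A = 133.85 − 0.5·45.54 = 111.08.
Price P = 388.7 − 156.62 = 232.08.
C's profit: (232.08 − 141)·45.54 − 0.5(45.54)² = 3110.8374.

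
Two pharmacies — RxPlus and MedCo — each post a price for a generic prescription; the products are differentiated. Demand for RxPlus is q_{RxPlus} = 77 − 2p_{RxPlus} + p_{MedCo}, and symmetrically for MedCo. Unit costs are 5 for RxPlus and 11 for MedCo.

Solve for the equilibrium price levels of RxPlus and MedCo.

29.8, 32.2

RxPlus's profit: π = (p_{RxPlus} − 5)(77 − 2p_{RxPlus} + p_{MedCo}).
∂π/∂p_{RxPlus} = 87 − 4p_{RxPlus} + p_{MedCo} = 0 ⇒ p_{RxPlus} = 21.75 + 0.25p_{MedCo}.
Similarly p_{MedCo} = 24.75 + 0.25p_{RxPlus}.
Substituting the second reaction function into the first: p_{RxPlus} = 21.75 + 0.25(24.75 + 0.25p_{RxPlus}), which gives 0.9375p_{RxPlus} = 27.9375 ⇒ p_{RxPlus} = 29.8.
Then p_{MedCo} = 24.75 + 0.25·29.8 = 32.2.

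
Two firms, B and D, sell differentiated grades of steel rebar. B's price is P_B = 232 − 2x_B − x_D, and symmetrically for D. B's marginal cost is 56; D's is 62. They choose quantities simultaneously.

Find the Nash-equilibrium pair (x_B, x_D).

35.6, 33.6

Firm B's profit: π = x_B(232 − 2x_B − x_D) − 56x_B.
∂π/∂x_B = 176 − 4x_B − x_D = 0 ⇒ x_B = 44 − 0.25x_D.
Similarly x_D = 42.5 − 0.25x_B.
Solving the two reaction functions simultaneously: (1 − (−0.25)(−0.25))x_B = 44 − 0.25·42.5, so 0.9375x_B = 33.375 and x_B = 35.6.
Then x_D = 42.5 − 0.25·35.6 = 33.6.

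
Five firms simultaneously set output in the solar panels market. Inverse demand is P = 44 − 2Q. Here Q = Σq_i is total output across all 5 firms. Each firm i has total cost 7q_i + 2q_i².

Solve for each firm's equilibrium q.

2.3125

A representative firm's profit is π_i = q_i(44 − 2Q) − 7q_i − 2q_i², with Q = q_i + Σ_{j≠i} q_j.
First-order condition: 37 − 8q_i − 2Σ_{j≠i} q_j = 0.
With identical firms, set every q_j = q: then 37 − 8q − 8q = 0, i.e. q = 37/16 = 2.3125.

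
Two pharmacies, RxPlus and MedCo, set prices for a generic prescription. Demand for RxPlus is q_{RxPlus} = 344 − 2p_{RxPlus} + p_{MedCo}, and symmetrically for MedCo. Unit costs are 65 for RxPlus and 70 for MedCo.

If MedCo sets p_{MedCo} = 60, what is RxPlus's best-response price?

133.5

RxPlus's profit: π = (p_{RxPlus} − 65)(344 − 2p_{RxPlus} + p_{MedCo}).
∂π/∂p_{RxPlus} = 474 − 4p_{RxPlus} + p_{MedCo} = 0 ⇒ p_{RxPlus} = 118.5 + 0.25p_{MedCo}.
At p_{MedCo} = 60: p_{RxPlus} = 118.5 + 0.25·60 = 133.5.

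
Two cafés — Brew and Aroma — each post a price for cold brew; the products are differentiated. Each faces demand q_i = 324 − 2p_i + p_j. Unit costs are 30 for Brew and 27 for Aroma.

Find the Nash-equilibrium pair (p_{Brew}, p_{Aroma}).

Brew's profit: π = (p_{Brew} − 30)(324 − 2p_{Brew} + p_{Aroma}).
∂π/∂p_{Brew} = 384 − 4p_{Brew} + p_{Aroma} = 0 ⇒ p_{Brew} = 96 + 0.25p_{Aroma}.
Similarly p_{Aroma} = 94.5 + 0.25p_{Brew}.
Substituting the second reaction function into the first: p_{Brew} = 96 + 0.25(94.5 + 0.25p_{Brew}), which gives 0.9375p_{Brew} = 119.625 ⇒ p_{Brew} = 127.6.
Then p_{Aroma} = 94.5 + 0.25·127.6 = 126.4.

127.6, 126.4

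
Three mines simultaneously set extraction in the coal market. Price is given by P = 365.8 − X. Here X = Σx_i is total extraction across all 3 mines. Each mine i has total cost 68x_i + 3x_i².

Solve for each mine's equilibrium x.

29.78

A representative mine's profit is π_i = x_i(365.8 − X) − 68x_i − 3x_i², with X = x_i + Σ_{j≠i} x_j.
First-order condition: 297.8 − 8x_i − Σ_{j≠i} x_j = 0.
In a symmetric equilibrium every mine chooses the same x, so Σ_{j≠i} x_j = 2x. The condition becomes 297.8 − 10x = 0, giving x = 297.8/10 = 29.78.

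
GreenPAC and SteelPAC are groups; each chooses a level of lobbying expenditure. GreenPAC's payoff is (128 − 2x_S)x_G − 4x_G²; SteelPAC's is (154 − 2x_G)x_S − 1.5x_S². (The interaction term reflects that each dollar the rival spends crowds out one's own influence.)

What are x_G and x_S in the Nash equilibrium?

3.8, 48.8

Expanding GreenPAC's payoff: 128x_G − 2x_Sx_G − 4x_G².
∂π/∂x_G = 128 − 2x_S − 8x_G = 0, so x_G = 16 − 0.25x_S.
Likewise for SteelPAC: x_S = 154/3 − (2/3)x_G.
Solving the two reaction functions simultaneously: (1 − (−0.25)(−2/3))x_G = 16 − 0.25·(154/3), so (5/6)x_G = 19/6 and x_G = 3.8.
Then x_S = 154/3 − (2/3)·3.8 = 48.8.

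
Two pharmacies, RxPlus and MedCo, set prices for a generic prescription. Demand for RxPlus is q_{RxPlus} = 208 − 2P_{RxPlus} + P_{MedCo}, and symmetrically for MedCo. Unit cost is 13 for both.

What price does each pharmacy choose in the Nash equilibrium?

RxPlus's profit: π = (P_{RxPlus} − 13)(208 − 2P_{RxPlus} + P_{MedCo}).
∂π/∂P_{RxPlus} = 234 − 4P_{RxPlus} + P_{MedCo} = 0 ⇒ P_{RxPlus} = 58.5 + 0.25P_{MedCo}.
Setting P_{RxPlus} = P_{MedCo} in the reaction function: P_{RxPlus} = 58.5 + 0.25P_{RxPlus}, so P_{RxPlus} = 58.5 / 0.75 = 78.

78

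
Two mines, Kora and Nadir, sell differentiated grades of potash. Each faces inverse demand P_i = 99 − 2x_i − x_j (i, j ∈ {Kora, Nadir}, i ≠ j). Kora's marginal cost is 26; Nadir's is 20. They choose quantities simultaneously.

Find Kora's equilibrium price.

Mine Kora's profit: π = x_{Kora}(99 − 2x_{Kora} − x_{Nadir}) − 26x_{Kora}.
∂π/∂x_{Kora} = 73 − 4x_{Kora} − x_{Nadir} = 0 ⇒ x_{Kora} = 18.25 − 0.25x_{Nadir}.
Similarly x_{Nadir} = 19.75 − 0.25x_{Kora}.
Substituting the second reaction function into the first: x_{Kora} = 18.25 − 0.25(19.75 − 0.25x_{Kora}), which gives 0.9375x_{Kora} = 13.3125 ⇒ x_{Kora} = 14.2.
Then x_{Nadir} = 19.75 − 0.25·14.2 = 16.2.
P_{Kora} = 99 − 2·14.2 − 16.2 = 54.4.

54.4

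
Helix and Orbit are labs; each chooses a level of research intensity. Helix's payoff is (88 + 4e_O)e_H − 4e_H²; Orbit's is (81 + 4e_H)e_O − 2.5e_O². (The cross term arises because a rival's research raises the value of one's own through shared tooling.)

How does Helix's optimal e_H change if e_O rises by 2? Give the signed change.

1

Expanding Helix's payoff: 88e_H + 4e_Oe_H − 4e_H².
∂π/∂e_H = 88 + 4e_O − 8e_H = 0, so e_H = 11 + 0.5e_O.
The reaction-function slope is 0.5, so a 2-unit rise in e_O moves e_H by 0.5 × 2 = 1. Helix's best response rises — the actions are strategic complements.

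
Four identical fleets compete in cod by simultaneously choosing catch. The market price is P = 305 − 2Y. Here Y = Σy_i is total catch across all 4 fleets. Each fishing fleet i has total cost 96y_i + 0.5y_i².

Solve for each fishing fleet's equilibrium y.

A representative fishing fleet's profit is π_i = y_i(305 − 2Y) − 96y_i − 0.5y_i², with Y = y_i + Σ_{j≠i} y_j.
First-order condition: 209 − 5y_i − 2Σ_{j≠i} y_j = 0.
Imposing symmetry (y_j = y for all j) turns Σ_{j≠i} y_j into 3y, so 209 = 11y and y = 19.

19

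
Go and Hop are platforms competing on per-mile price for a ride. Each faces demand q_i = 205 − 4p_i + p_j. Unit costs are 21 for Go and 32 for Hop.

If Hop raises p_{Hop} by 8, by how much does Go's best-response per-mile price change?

1

Go's profit: π = (p_{Go} − 21)(205 − 4p_{Go} + p_{Hop}).
∂π/∂p_{Go} = 289 − 8p_{Go} + p_{Hop} = 0 ⇒ p_{Go} = 36.125 + 0.125p_{Hop}.
The reaction-function slope is 0.125, so an 8-unit rise in p_{Hop} moves p_{Go} by 0.125 × 8 = 1. Go's best response rises — the actions are strategic complements.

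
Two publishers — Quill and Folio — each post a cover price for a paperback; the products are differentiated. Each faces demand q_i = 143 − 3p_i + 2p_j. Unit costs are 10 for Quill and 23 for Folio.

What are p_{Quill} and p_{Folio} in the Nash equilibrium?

45.6875, 50.5625

Quill's profit: π = (p_{Quill} − 10)(143 − 3p_{Quill} + 2p_{Folio}).
∂π/∂p_{Quill} = 173 − 6p_{Quill} + 2p_{Folio} = 0 ⇒ p_{Quill} = 173/6 + (1/3)p_{Folio}.
Similarly p_{Folio} = 106/3 + (1/3)p_{Quill}.
Substituting the second reaction function into the first: p_{Quill} = 173/6 + (1/3)(106/3 + (1/3)p_{Quill}), which gives (8/9)p_{Quill} = 731/18 ⇒ p_{Quill} = 45.6875.
Then p_{Folio} = 106/3 + (1/3)·45.6875 = 50.5625.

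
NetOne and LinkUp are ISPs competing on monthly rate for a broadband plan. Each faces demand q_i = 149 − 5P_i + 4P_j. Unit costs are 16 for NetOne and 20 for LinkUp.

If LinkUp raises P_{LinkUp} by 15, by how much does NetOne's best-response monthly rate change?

6

NetOne's profit: π = (P_{NetOne} − 16)(149 − 5P_{NetOne} + 4P_{LinkUp}).
∂π/∂P_{NetOne} = 229 − 10P_{NetOne} + 4P_{LinkUp} = 0 ⇒ P_{NetOne} = 22.9 + 0.4P_{LinkUp}.
The reaction-function slope is 0.4, so a 15-unit rise in P_{LinkUp} moves P_{NetOne} by 0.4 × 15 = 6. NetOne's best response rises — the actions are strategic complements.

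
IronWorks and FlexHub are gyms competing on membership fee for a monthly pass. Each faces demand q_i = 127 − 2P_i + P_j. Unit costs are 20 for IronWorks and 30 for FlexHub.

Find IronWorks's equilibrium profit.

2738

IronWorks's profit: π = (P_{IronWorks} − 20)(127 − 2P_{IronWorks} + P_{FlexHub}).
∂π/∂P_{IronWorks} = 167 − 4P_{IronWorks} + P_{FlexHub} = 0 ⇒ P_{IronWorks} = 41.75 + 0.25P_{FlexHub}.
Similarly P_{FlexHub} = 46.75 + 0.25P_{IronWorks}.
Substituting the second reaction function into the first: P_{IronWorks} = 41.75 + 0.25(46.75 + 0.25P_{IronWorks}), which gives 0.9375P_{IronWorks} = 53.4375 ⇒ P_{IronWorks} = 57.
Then P_{FlexHub} = 46.75 + 0.25·57 = 61.
q_{IronWorks} = 127 − 2·57 + 61 = 74.
Profit = (57 − 20)·74 = 2738.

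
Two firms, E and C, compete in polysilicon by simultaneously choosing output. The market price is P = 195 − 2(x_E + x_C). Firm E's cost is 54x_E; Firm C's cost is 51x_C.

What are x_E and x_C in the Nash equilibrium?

Firm E's profit: π = x_E(195 − 2(x_E + x_C)) − 54x_E.
∂π/∂x_E = 141 − 4x_E − 2x_C = 0, so x_E = 35.25 − 0.5x_C.
By the same steps for C: x_C = 36 − 0.5x_E.
Solving the two reaction functions simultaneously: (1 − (−0.5)(−0.5))x_E = 35.25 − 0.5·36, so 0.75x_E = 17.25 and x_E = 23.
Then x_C = 36 − 0.5·23 = 24.5.

23, 24.5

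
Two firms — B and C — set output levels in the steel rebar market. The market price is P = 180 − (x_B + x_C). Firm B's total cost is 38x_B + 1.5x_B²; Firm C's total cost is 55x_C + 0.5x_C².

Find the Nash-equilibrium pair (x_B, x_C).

Firm B's profit: π = x_B(180 − (x_B + x_C)) − 38x_B − 1.5x_B².
∂π/∂x_B = 142 − 5x_B − x_C = 0, so x_B = 28.4 − 0.2x_C.
For C: ∂π/∂x_C = 125 − 3x_C − x_B = 0 ⇒ x_C = 125/3 − (1/3)x_B.
Solving the two reaction functions simultaneously: (1 − (−0.2)(−1/3))x_B = 28.4 − 0.2·(125/3), so (14/15)x_B = 301/15 and x_B = 21.5.
Then x_C = 125/3 − (1/3)·21.5 = 34.5.

21.5, 34.5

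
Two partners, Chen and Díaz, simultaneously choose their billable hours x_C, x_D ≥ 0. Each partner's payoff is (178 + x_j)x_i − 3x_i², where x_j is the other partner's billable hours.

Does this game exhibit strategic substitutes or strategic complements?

strategic complements

Chen's payoff is (178 + x_D)x_C − 3x_C².
∂π/∂x_C = 178 + x_D − 6x_C = 0, so x_C = 89/3 + (1/6)x_D.
The best-response slope dx_C/dx_D = 1/6 > 0: the reaction function is upward-sloping, so the choices are strategic complements.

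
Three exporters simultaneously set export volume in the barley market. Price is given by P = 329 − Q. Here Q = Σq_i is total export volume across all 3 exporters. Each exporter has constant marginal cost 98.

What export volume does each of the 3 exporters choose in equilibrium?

57.75

A representative exporter's profit is π_i = q_i(329 − Q) − 98q_i, with Q = q_i + Σ_{j≠i} q_j.
First-order condition: 231 − 2q_i − Σ_{j≠i} q_j = 0.
With identical exporters, set every q_j = q: then 231 − 2q − 2q = 0, i.e. q = 231/4 = 57.75.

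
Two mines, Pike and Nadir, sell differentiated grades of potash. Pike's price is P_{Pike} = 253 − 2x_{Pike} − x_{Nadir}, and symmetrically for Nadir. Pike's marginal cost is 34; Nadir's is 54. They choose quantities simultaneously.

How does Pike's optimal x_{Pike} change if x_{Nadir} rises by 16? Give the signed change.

-4

Mine Pike's profit: π = x_{Pike}(253 − 2x_{Pike} − x_{Nadir}) − 34x_{Pike}.
∂π/∂x_{Pike} = 219 − 4x_{Pike} − x_{Nadir} = 0 ⇒ x_{Pike} = 54.75 − 0.25x_{Nadir}.
The reaction-function slope is −0.25, so a 16-unit rise in x_{Nadir} moves x_{Pike} by −0.25 × 16 = −4. Pike's best response falls — the actions are strategic substitutes.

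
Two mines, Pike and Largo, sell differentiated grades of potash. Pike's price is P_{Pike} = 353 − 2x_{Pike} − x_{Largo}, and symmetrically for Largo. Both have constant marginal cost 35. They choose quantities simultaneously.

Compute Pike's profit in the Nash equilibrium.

8089.92

Mine Pike's profit: π = x_{Pike}(353 − 2x_{Pike} − x_{Largo}) − 35x_{Pike}.
∂π/∂x_{Pike} = 318 − 4x_{Pike} − x_{Largo} = 0 ⇒ x_{Pike} = 79.5 − 0.25x_{Largo}.
By symmetry x_{Largo} = x_{Pike}; substituting into the reaction function, 1.25x_{Pike} = 79.5 and x_{Pike} = 63.6.
P_{Pike} = 353 − 2·63.6 − 63.6 = 162.2.
Profit = (162.2 − 35)·63.6 = 8089.92.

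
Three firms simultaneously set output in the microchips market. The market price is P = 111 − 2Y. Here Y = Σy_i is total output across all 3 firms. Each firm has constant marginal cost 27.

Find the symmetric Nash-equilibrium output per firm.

A representative firm's profit is π_i = y_i(111 − 2Y) − 27y_i, with Y = y_i + Σ_{j≠i} y_j.
First-order condition: 84 − 4y_i − 2Σ_{j≠i} y_j = 0.
With identical firms, set every y_j = y: then 84 − 4y − 4y = 0, i.e. y = 84/8 = 10.5.

10.5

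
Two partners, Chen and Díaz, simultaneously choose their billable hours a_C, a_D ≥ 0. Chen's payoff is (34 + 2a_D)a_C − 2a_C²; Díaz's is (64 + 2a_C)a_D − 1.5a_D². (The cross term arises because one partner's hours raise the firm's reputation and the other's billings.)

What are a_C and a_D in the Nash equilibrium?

Expanding Chen's payoff: 34a_C + 2a_Da_C − 2a_C².
∂π/∂a_C = 34 + 2a_D − 4a_C = 0, so a_C = 8.5 + 0.5a_D.
Likewise for Díaz: a_D = 64/3 + (2/3)a_C.
Plugging a_D into Chen's best response: a_C = 8.5 + 0.5(64/3 + (2/3)a_C) ⇒ (2/3)a_C = 115/6, so a_C = 28.75.
Then a_D = 64/3 + (2/3)·28.75 = 40.5.

28.75, 40.5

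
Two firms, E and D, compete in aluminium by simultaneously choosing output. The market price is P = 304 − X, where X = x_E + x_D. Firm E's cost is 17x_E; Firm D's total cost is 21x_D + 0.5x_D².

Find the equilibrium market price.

Firm E's profit: π = x_E(304 − (x_E + x_D)) − 17x_E.
∂π/∂x_E = 287 − 2x_E − x_D = 0, so x_E = 143.5 − 0.5x_D.
For D: ∂π/∂x_D = 283 − 3x_D − x_E = 0 ⇒ x_D = 283/3 − (1/3)x_E.
Solving the two reaction functions simultaneously: (1 − (−0.5)(−1/3))x_E = 143.5 − 0.5·(283/3), so (5/6)x_E = 289/3 and x_E = 115.6.
Then x_D = 283/3 − (1/3)·115.6 = 55.8.
Equilibrium price: P = 304 − 171.4 = 132.6.

132.6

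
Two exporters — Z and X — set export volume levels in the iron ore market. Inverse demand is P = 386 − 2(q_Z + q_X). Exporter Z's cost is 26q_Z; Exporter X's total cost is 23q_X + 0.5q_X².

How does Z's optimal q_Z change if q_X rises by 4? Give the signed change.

-2

Exporter Z's profit: π = q_Z(386 − 2(q_Z + q_X)) − 26q_Z.
∂π/∂q_Z = 360 − 4q_Z − 2q_X = 0, so q_Z = 90 − 0.5q_X.
The reaction-function slope is −0.5, so a 4-unit rise in q_X moves q_Z by −0.5 × 4 = −2. Z's best response falls — the actions are strategic substitutes.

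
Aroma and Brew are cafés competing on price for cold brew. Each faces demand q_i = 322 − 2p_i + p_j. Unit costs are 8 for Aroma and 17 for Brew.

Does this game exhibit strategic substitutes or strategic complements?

strategic complements

Aroma's profit: π = (p_{Aroma} − 8)(322 − 2p_{Aroma} + p_{Brew}).
∂π/∂p_{Aroma} = 338 − 4p_{Aroma} + p_{Brew} = 0 ⇒ p_{Aroma} = 84.5 + 0.25p_{Brew}.
The best-response slope dp_{Aroma}/dp_{Brew} = 0.25 > 0: the reaction function is upward-sloping, so the choices are strategic complements.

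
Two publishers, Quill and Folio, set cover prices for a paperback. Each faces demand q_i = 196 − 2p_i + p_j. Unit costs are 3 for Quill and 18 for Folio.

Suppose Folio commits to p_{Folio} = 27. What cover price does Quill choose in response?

Quill's profit: π = (p_{Quill} − 3)(196 − 2p_{Quill} + p_{Folio}).
∂π/∂p_{Quill} = 202 − 4p_{Quill} + p_{Folio} = 0 ⇒ p_{Quill} = 50.5 + 0.25p_{Folio}.
At p_{Folio} = 27: p_{Quill} = 50.5 + 0.25·27 = 57.25.

57.25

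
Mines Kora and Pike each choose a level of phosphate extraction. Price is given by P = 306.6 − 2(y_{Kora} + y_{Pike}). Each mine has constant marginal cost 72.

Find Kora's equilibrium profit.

3057.62

Mine Kora's profit: π = y_{Kora}(306.6 − 2(y_{Kora} + y_{Pike})) − 72y_{Kora}.
∂π/∂y_{Kora} = 234.6 − 4y_{Kora} − 2y_{Pike} = 0, so y_{Kora} = 58.65 − 0.5y_{Pike}.
By symmetry y_{Pike} = y_{Kora}; substituting into the reaction function, 1.5y_{Kora} = 58.65 and y_{Kora} = 39.1.
Price P = 306.6 − 2·78.2 = 150.2.
Kora's profit: (150.2 − 72)·39.1 = 3057.62.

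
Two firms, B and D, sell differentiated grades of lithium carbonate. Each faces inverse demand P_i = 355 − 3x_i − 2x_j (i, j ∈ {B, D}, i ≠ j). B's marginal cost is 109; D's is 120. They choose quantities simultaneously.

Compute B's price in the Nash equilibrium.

203.3125

Firm B's profit: π = x_B(355 − 3x_B − 2x_D) − 109x_B.
∂π/∂x_B = 246 − 6x_B − 2x_D = 0 ⇒ x_B = 41 − (1/3)x_D.
Similarly x_D = 235/6 − (1/3)x_B.
Plugging x_D into B's best response: x_B = 41 − (1/3)(235/6 − (1/3)x_B) ⇒ (8/9)x_B = 503/18, so x_B = 31.4375.
Then x_D = 235/6 − (1/3)·31.4375 = 28.6875.
P_B = 355 − 3·31.4375 − 2·28.6875 = 203.3125.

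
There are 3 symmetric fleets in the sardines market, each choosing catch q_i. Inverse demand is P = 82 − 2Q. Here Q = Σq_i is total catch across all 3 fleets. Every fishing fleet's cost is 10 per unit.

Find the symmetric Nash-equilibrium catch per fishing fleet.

9

A representative fishing fleet's profit is π_i = q_i(82 − 2Q) − 10q_i, with Q = q_i + Σ_{j≠i} q_j.
First-order condition: 72 − 4q_i − 2Σ_{j≠i} q_j = 0.
Imposing symmetry (q_j = q for all j) turns Σ_{j≠i} q_j into 2q, so 72 = 8q and q = 9.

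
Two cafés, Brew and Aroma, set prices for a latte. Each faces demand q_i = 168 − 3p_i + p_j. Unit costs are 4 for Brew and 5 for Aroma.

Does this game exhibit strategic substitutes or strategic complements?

Brew's profit: π = (p_{Brew} − 4)(168 − 3p_{Brew} + p_{Aroma}).
∂π/∂p_{Brew} = 180 − 6p_{Brew} + p_{Aroma} = 0 ⇒ p_{Brew} = 30 + (1/6)p_{Aroma}.
The best-response slope dp_{Brew}/dp_{Aroma} = 1/6 > 0: the reaction function is upward-sloping, so the choices are strategic complements.

strategic complements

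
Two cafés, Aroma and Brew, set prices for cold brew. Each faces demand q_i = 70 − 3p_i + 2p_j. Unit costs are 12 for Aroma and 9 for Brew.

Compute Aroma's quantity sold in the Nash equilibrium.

41.8125

Aroma's profit: π = (p_{Aroma} − 12)(70 − 3p_{Aroma} + 2p_{Brew}).
∂π/∂p_{Aroma} = 106 − 6p_{Aroma} + 2p_{Brew} = 0 ⇒ p_{Aroma} = 53/3 + (1/3)p_{Brew}.
Similarly p_{Brew} = 97/6 + (1/3)p_{Aroma}.
Plugging p_{Brew} into Aroma's best response: p_{Aroma} = 53/3 + (1/3)(97/6 + (1/3)p_{Aroma}) ⇒ (8/9)p_{Aroma} = 415/18, so p_{Aroma} = 25.9375.
Then p_{Brew} = 97/6 + (1/3)·25.9375 = 24.8125.
q_{Aroma} = 70 − 3·25.9375 + 2·24.8125 = 41.8125.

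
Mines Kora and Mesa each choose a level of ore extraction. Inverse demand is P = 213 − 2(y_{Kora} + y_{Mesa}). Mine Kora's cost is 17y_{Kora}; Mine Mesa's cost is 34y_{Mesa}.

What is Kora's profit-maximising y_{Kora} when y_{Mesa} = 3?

Mine Kora's profit: π = y_{Kora}(213 − 2(y_{Kora} + y_{Mesa})) − 17y_{Kora}.
∂π/∂y_{Kora} = 196 − 4y_{Kora} − 2y_{Mesa} = 0, so y_{Kora} = 49 − 0.5y_{Mesa}.
At y_{Mesa} = 3: y_{Kora} = 49 − 0.5·3 = 47.5.

47.5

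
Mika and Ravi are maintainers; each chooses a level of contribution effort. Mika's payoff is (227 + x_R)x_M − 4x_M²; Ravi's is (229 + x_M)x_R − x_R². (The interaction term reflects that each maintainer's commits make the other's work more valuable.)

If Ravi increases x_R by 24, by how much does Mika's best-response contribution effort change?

Expanding Mika's payoff: 227x_M + x_Rx_M − 4x_M².
∂π/∂x_M = 227 + x_R − 8x_M = 0, so x_M = 28.375 + 0.125x_R.
The reaction-function slope is 0.125, so a 24-unit rise in x_R moves x_M by 0.125 × 24 = 3. Mika's best response rises — the actions are strategic complements.

3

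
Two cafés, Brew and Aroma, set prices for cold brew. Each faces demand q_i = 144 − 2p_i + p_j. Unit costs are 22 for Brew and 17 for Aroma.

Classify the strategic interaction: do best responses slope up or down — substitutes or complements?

Brew's profit: π = (p_{Brew} − 22)(144 − 2p_{Brew} + p_{Aroma}).
∂π/∂p_{Brew} = 188 − 4p_{Brew} + p_{Aroma} = 0 ⇒ p_{Brew} = 47 + 0.25p_{Aroma}.
The best-response slope dp_{Brew}/dp_{Aroma} = 0.25 > 0: the reaction function is upward-sloping, so the choices are strategic complements.

strategic complements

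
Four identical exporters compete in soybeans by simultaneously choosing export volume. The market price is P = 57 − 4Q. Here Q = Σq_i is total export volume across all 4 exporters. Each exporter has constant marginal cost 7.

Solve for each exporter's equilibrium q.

A representative exporter's profit is π_i = q_i(57 − 4Q) − 7q_i, with Q = q_i + Σ_{j≠i} q_j.
First-order condition: 50 − 8q_i − 4Σ_{j≠i} q_j = 0.
Imposing symmetry (q_j = q for all j) turns Σ_{j≠i} q_j into 3q, so 50 = 20q and q = 2.5.

2.5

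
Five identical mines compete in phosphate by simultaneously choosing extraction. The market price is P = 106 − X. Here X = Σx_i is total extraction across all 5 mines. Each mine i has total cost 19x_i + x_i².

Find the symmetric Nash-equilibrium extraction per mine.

10.875

A representative mine's profit is π_i = x_i(106 − X) − 19x_i − x_i², with X = x_i + Σ_{j≠i} x_j.
First-order condition: 87 − 4x_i − Σ_{j≠i} x_j = 0.
Imposing symmetry (x_j = x for all j) turns Σ_{j≠i} x_j into 4x, so 87 = 8x and x = 10.875.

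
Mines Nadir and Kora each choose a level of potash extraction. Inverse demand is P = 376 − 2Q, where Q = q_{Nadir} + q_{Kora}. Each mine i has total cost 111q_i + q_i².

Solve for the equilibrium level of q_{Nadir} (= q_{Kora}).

33.125

Mine Nadir's profit: π = q_{Nadir}(376 − 2(q_{Nadir} + q_{Kora})) − 111q_{Nadir} − q_{Nadir}².
∂π/∂q_{Nadir} = 265 − 6q_{Nadir} − 2q_{Kora} = 0, so q_{Nadir} = 265/6 − (1/3)q_{Kora}.
Setting q_{Nadir} = q_{Kora} in the reaction function: q_{Nadir} = 265/6 − (1/3)q_{Nadir}, so q_{Nadir} = (265/6) / (4/3) = 33.125.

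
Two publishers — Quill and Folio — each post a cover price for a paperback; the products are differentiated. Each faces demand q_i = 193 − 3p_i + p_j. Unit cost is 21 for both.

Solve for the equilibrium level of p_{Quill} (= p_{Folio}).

Quill's profit: π = (p_{Quill} − 21)(193 − 3p_{Quill} + p_{Folio}).
∂π/∂p_{Quill} = 256 − 6p_{Quill} + p_{Folio} = 0 ⇒ p_{Quill} = 128/3 + (1/6)p_{Folio}.
By symmetry p_{Folio} = p_{Quill}; substituting into the reaction function, (5/6)p_{Quill} = 128/3 and p_{Quill} = 51.2.

51.2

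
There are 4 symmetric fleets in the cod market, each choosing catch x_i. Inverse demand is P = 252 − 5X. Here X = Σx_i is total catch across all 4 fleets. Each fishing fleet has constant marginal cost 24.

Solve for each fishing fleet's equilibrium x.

9.12

A representative fishing fleet's profit is π_i = x_i(252 − 5X) − 24x_i, with X = x_i + Σ_{j≠i} x_j.
First-order condition: 228 − 10x_i − 5Σ_{j≠i} x_j = 0.
Imposing symmetry (x_j = x for all j) turns Σ_{j≠i} x_j into 3x, so 228 = 25x and x = 9.12.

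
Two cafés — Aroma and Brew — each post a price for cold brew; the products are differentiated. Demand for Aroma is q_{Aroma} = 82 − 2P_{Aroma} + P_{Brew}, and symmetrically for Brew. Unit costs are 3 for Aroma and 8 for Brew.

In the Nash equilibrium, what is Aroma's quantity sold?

54

Aroma's profit: π = (P_{Aroma} − 3)(82 − 2P_{Aroma} + P_{Brew}).
∂π/∂P_{Aroma} = 88 − 4P_{Aroma} + P_{Brew} = 0 ⇒ P_{Aroma} = 22 + 0.25P_{Brew}.
Similarly P_{Brew} = 24.5 + 0.25P_{Aroma}.
Plugging P_{Brew} into Aroma's best response: P_{Aroma} = 22 + 0.25(24.5 + 0.25P_{Aroma}) ⇒ 0.9375P_{Aroma} = 28.125, so P_{Aroma} = 30.
Then P_{Brew} = 24.5 + 0.25·30 = 32.
q_{Aroma} = 82 − 2·30 + 32 = 54.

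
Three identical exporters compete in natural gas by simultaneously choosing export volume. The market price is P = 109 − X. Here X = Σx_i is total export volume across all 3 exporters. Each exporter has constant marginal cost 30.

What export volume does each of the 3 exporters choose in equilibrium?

19.75

A representative exporter's profit is π_i = x_i(109 − X) − 30x_i, with X = x_i + Σ_{j≠i} x_j.
First-order condition: 79 − 2x_i − Σ_{j≠i} x_j = 0.
With identical exporters, set every x_j = x: then 79 − 2x − 2x = 0, i.e. x = 79/4 = 19.75.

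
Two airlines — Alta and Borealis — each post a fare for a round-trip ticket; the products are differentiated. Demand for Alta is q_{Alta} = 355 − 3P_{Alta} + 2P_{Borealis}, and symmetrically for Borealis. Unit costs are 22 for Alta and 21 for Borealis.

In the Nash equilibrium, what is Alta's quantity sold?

Alta's profit: π = (P_{Alta} − 22)(355 − 3P_{Alta} + 2P_{Borealis}).
∂π/∂P_{Alta} = 421 − 6P_{Alta} + 2P_{Borealis} = 0 ⇒ P_{Alta} = 421/6 + (1/3)P_{Borealis}.
Similarly P_{Borealis} = 209/3 + (1/3)P_{Alta}.
Substituting the second reaction function into the first: P_{Alta} = 421/6 + (1/3)(209/3 + (1/3)P_{Alta}), which gives (8/9)P_{Alta} = 1681/18 ⇒ P_{Alta} = 105.0625.
Then P_{Borealis} = 209/3 + (1/3)·105.0625 = 104.6875.
q_{Alta} = 355 − 3·105.0625 + 2·104.6875 = 249.1875.

249.1875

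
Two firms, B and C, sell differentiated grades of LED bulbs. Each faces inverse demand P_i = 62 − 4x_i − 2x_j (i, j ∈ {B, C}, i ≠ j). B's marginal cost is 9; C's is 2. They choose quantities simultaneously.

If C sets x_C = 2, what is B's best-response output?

Firm B's profit: π = x_B(62 − 4x_B − 2x_C) − 9x_B.
∂π/∂x_B = 53 − 8x_B − 2x_C = 0 ⇒ x_B = 6.625 − 0.25x_C.
At x_C = 2: x_B = 6.625 − 0.25·2 = 6.125.

6.125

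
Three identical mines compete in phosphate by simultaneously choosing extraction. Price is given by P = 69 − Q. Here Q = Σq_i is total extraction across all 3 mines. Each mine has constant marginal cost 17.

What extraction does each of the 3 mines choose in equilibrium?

A representative mine's profit is π_i = q_i(69 − Q) − 17q_i, with Q = q_i + Σ_{j≠i} q_j.
First-order condition: 52 − 2q_i − Σ_{j≠i} q_j = 0.
In a symmetric equilibrium every mine chooses the same q, so Σ_{j≠i} q_j = 2q. The condition becomes 52 − 4q = 0, giving q = 52/4 = 13.

13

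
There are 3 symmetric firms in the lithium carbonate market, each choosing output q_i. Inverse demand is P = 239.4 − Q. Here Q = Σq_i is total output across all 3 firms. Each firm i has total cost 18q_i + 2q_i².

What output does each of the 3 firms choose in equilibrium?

A representative firm's profit is π_i = q_i(239.4 − Q) − 18q_i − 2q_i², with Q = q_i + Σ_{j≠i} q_j.
First-order condition: 221.4 − 6q_i − Σ_{j≠i} q_j = 0.
With identical firms, set every q_j = q: then 221.4 − 6q − 2q = 0, i.e. q = 221.4/8 = 27.675.

27.675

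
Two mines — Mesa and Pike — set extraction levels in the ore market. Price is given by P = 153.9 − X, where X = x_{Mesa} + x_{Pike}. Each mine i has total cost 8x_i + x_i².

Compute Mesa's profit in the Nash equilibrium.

Mine Mesa's profit: π = x_{Mesa}(153.9 − (x_{Mesa} + x_{Pike})) − 8x_{Mesa} − x_{Mesa}².
∂π/∂x_{Mesa} = 145.9 − 4x_{Mesa} − x_{Pike} = 0, so x_{Mesa} = 36.475 − 0.25x_{Pike}.
The game is symmetric, so in equilibrium x_{Pike} = x_{Mesa}: the reaction function gives 1.25x_{Mesa} = 36.475, hence x_{Mesa} = 29.18.
Price P = 153.9 − 58.36 = 95.54.
Mesa's profit: (95.54 − 8)·29.18 − (29.18)² = 1702.9448.

1702.9448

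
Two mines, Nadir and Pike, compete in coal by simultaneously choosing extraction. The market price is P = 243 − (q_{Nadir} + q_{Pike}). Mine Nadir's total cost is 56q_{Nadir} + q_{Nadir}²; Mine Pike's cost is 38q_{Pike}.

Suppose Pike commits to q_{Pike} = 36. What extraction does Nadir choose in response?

Mine Nadir's profit: π = q_{Nadir}(243 − (q_{Nadir} + q_{Pike})) − 56q_{Nadir} − q_{Nadir}².
∂π/∂q_{Nadir} = 187 − 4q_{Nadir} − q_{Pike} = 0, so q_{Nadir} = 46.75 − 0.25q_{Pike}.
At q_{Pike} = 36: q_{Nadir} = 46.75 − 0.25·36 = 37.75.

37.75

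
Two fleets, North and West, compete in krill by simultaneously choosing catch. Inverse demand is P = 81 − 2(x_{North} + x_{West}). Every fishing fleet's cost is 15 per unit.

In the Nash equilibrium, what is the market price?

Fishing fleet North's profit: π = x_{North}(81 − 2(x_{North} + x_{West})) − 15x_{North}.
∂π/∂x_{North} = 66 − 4x_{North} − 2x_{West} = 0, so x_{North} = 16.5 − 0.5x_{West}.
The game is symmetric, so in equilibrium x_{West} = x_{North}: the reaction function gives 1.5x_{North} = 16.5, hence x_{North} = 11.
Equilibrium price: P = 81 − 2·22 = 37.

37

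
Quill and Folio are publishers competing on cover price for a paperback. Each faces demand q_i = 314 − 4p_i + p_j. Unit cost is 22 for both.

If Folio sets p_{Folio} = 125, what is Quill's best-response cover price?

Quill's profit: π = (p_{Quill} − 22)(314 − 4p_{Quill} + p_{Folio}).
∂π/∂p_{Quill} = 402 − 8p_{Quill} + p_{Folio} = 0 ⇒ p_{Quill} = 50.25 + 0.125p_{Folio}.
At p_{Folio} = 125: p_{Quill} = 50.25 + 0.125·125 = 65.875.

65.875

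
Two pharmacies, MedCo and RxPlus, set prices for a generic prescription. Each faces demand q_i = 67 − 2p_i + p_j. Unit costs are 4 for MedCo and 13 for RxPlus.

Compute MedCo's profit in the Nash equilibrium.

MedCo's profit: π = (p_{MedCo} − 4)(67 − 2p_{MedCo} + p_{RxPlus}).
∂π/∂p_{MedCo} = 75 − 4p_{MedCo} + p_{RxPlus} = 0 ⇒ p_{MedCo} = 18.75 + 0.25p_{RxPlus}.
Similarly p_{RxPlus} = 23.25 + 0.25p_{MedCo}.
Plugging p_{RxPlus} into MedCo's best response: p_{MedCo} = 18.75 + 0.25(23.25 + 0.25p_{MedCo}) ⇒ 0.9375p_{MedCo} = 24.5625, so p_{MedCo} = 26.2.
Then p_{RxPlus} = 23.25 + 0.25·26.2 = 29.8.
q_{MedCo} = 67 − 2·26.2 + 29.8 = 44.4.
Profit = (26.2 − 4)·44.4 = 985.68.

985.68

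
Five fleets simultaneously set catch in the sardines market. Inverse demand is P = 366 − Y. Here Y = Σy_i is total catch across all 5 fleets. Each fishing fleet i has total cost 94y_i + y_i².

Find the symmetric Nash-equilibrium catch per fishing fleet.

A representative fishing fleet's profit is π_i = y_i(366 − Y) − 94y_i − y_i², with Y = y_i + Σ_{j≠i} y_j.
First-order condition: 272 − 4y_i − Σ_{j≠i} y_j = 0.
In a symmetric equilibrium every fishing fleet chooses the same y, so Σ_{j≠i} y_j = 4y. The condition becomes 272 − 8y = 0, giving y = 272/8 = 34.

34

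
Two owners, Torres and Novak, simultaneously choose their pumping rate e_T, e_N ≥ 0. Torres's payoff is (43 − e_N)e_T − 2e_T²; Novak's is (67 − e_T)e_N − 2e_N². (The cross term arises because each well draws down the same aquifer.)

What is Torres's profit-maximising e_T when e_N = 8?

Expanding Torres's payoff: 43e_T − e_Ne_T − 2e_T².
∂π/∂e_T = 43 − e_N − 4e_T = 0, so e_T = 10.75 − 0.25e_N.
At e_N = 8: e_T = 10.75 − 0.25·8 = 8.75.

8.75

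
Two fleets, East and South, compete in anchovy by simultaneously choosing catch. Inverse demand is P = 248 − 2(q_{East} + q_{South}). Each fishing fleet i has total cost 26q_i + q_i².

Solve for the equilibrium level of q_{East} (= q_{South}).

27.75

Fishing fleet East's profit: π = q_{East}(248 − 2(q_{East} + q_{South})) − 26q_{East} − q_{East}².
∂π/∂q_{East} = 222 − 6q_{East} − 2q_{South} = 0, so q_{East} = 37 − (1/3)q_{South}.
By symmetry q_{South} = q_{East}; substituting into the reaction function, (4/3)q_{East} = 37 and q_{East} = 27.75.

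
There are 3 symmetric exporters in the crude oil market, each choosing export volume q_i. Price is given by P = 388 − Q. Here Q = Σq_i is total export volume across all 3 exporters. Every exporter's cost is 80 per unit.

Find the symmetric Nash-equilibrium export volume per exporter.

77

A representative exporter's profit is π_i = q_i(388 − Q) − 80q_i, with Q = q_i + Σ_{j≠i} q_j.
First-order condition: 308 − 2q_i − Σ_{j≠i} q_j = 0.
With identical exporters, set every q_j = q: then 308 − 2q − 2q = 0, i.e. q = 308/4 = 77.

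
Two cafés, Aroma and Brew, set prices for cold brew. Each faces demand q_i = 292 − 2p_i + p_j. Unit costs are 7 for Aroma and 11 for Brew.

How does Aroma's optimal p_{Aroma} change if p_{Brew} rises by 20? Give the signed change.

Aroma's profit: π = (p_{Aroma} − 7)(292 − 2p_{Aroma} + p_{Brew}).
∂π/∂p_{Aroma} = 306 − 4p_{Aroma} + p_{Brew} = 0 ⇒ p_{Aroma} = 76.5 + 0.25p_{Brew}.
The reaction-function slope is 0.25, so a 20-unit rise in p_{Brew} moves p_{Aroma} by 0.25 × 20 = 5. Aroma's best response rises — the actions are strategic complements.

5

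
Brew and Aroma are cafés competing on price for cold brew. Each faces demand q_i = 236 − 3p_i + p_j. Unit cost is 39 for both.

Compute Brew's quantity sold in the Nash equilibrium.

Brew's profit: π = (p_{Brew} − 39)(236 − 3p_{Brew} + p_{Aroma}).
∂π/∂p_{Brew} = 353 − 6p_{Brew} + p_{Aroma} = 0 ⇒ p_{Brew} = 353/6 + (1/6)p_{Aroma}.
Setting p_{Brew} = p_{Aroma} in the reaction function: p_{Brew} = 353/6 + (1/6)p_{Brew}, so p_{Brew} = (353/6) / (5/6) = 70.6.
q_{Brew} = 236 − 3·70.6 + 70.6 = 94.8.

94.8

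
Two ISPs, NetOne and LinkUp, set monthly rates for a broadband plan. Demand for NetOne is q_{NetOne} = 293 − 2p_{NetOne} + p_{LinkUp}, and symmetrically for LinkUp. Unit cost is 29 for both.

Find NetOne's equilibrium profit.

15488

NetOne's profit: π = (p_{NetOne} − 29)(293 − 2p_{NetOne} + p_{LinkUp}).
∂π/∂p_{NetOne} = 351 − 4p_{NetOne} + p_{LinkUp} = 0 ⇒ p_{NetOne} = 87.75 + 0.25p_{LinkUp}.
By symmetry p_{LinkUp} = p_{NetOne}; substituting into the reaction function, 0.75p_{NetOne} = 87.75 and p_{NetOne} = 117.
q_{NetOne} = 293 − 2·117 + 117 = 176.
Profit = (117 − 29)·176 = 15488.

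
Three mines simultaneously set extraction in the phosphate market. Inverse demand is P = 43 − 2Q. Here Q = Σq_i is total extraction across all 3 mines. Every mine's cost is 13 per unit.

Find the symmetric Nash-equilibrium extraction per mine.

A representative mine's profit is π_i = q_i(43 − 2Q) − 13q_i, with Q = q_i + Σ_{j≠i} q_j.
First-order condition: 30 − 4q_i − 2Σ_{j≠i} q_j = 0.
Imposing symmetry (q_j = q for all j) turns Σ_{j≠i} q_j into 2q, so 30 = 8q and q = 3.75.

3.75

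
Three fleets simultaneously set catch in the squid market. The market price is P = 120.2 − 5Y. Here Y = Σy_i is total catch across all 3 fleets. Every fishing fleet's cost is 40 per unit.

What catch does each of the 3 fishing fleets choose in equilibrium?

4.01

A representative fishing fleet's profit is π_i = y_i(120.2 − 5Y) − 40y_i, with Y = y_i + Σ_{j≠i} y_j.
First-order condition: 80.2 − 10y_i − 5Σ_{j≠i} y_j = 0.
Imposing symmetry (y_j = y for all j) turns Σ_{j≠i} y_j into 2y, so 80.2 = 20y and y = 4.01.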